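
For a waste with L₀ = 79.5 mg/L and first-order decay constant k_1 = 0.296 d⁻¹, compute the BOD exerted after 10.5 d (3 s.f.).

y_t = L₀(1 − e^(−k_1 t)) = 79.5 × (1 − e^(−0.296×10.5))
= 79.5 × (1 − 0.04469) = 79.5 × 0.9553 = 75.95 mg/L.

y ≈ 75.9 mg/L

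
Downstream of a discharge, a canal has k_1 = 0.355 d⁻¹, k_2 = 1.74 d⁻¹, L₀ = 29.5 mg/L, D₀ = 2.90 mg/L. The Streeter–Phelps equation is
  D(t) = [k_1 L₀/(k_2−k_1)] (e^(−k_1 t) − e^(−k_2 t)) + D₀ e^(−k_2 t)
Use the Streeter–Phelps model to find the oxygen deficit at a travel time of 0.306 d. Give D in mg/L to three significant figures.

k_1 L₀/(k_2−k_1) = 0.355×29.5/(1.74−0.355) = 10.47/1.385 = 7.561 mg/L.
e^(−k_1 t) = e^(−0.355×0.3060) = 0.8971; e^(−k_2 t) = e^(−1.74×0.3060) = 0.5872.
D = 7.561 × (0.8971 − 0.5872) + 2.90 × 0.5872 = 2.343 + 1.703 = 4.046 mg/L.

D ≈ 4.05 mg/L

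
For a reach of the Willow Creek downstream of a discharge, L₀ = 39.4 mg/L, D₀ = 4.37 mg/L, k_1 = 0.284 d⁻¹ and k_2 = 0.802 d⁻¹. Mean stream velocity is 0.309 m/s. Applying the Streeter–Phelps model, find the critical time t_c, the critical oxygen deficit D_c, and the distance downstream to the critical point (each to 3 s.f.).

t_c ≈ 1.57 d; D_c ≈ 8.94 mg/L; x_c ≈ 41.9 km

t_c = [1/(k_2−k_1)] ln[(k_2/k_1)(1 − D₀(k_2−k_1)/(k_1 L₀))]
= [1/(0.802−0.284)] ln[(0.802/0.284)(1 − 4.37×0.5180/(0.284×39.4))]
= (1/0.5180) ln[2.824 × 0.7977] = 1.931 × ln(2.253) = 1.931 × 0.8121 = 1.568 d.
D_c = (k_1/k_2) L₀ e^(−k_1 t_c) = (0.284/0.802) × 39.4 × e^(−0.284×1.568) = 0.3541 × 39.4 × 0.6407 = 8.939 mg/L.
x_c = v t_c = 0.309 m/s × 1.568 d × 86400 s/d = 41860 m ≈ 41.9 km.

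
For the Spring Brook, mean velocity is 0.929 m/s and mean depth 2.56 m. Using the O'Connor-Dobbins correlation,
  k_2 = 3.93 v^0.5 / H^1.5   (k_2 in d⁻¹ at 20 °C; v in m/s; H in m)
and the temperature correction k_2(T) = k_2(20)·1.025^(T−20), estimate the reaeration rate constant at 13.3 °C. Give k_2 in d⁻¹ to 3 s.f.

k_2 ≈ 0.784 d⁻¹

k_2(20) = 3.93 × 0.929^0.5 / 2.56^1.5 = 3.93 × 0.9638 / 4.096 = 0.9248 d⁻¹.
k_2(13.3) = 0.9248 × 1.025^(13.3−20) = 0.9248 × 0.8475 = 0.7838 d⁻¹.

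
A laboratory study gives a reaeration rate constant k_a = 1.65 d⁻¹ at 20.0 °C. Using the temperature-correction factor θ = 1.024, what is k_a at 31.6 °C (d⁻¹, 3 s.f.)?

k_a(T₂) = k_a(T₁) · θ^(T₂−T₁) = 1.65 × 1.024^(31.6−20.0)
= 1.65 × 1.024^11.6 = 1.65 × 1.317 = 2.173 d⁻¹.

k_a ≈ 2.17 d⁻¹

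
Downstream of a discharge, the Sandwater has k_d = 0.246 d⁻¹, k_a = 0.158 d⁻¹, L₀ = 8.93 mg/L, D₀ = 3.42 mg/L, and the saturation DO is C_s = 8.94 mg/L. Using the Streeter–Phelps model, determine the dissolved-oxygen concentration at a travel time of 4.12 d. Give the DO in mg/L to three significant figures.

DO ≈ 3.20 mg/L

k_d L₀/(k_a−k_d) = 0.246×8.93/(0.158−0.246) = 2.197/-0.08800 = -24.96 mg/L.
e^(−k_d t) = e^(−0.246×4.120) = 0.3629; e^(−k_a t) = e^(−0.158×4.120) = 0.5215.
D = -24.96 × (0.3629 − 0.5215) + 3.42 × 0.5215 = 3.959 + 1.784 = 5.743 mg/L.
DO = C_s − D = 8.94 − 5.743 = 3.197 mg/L.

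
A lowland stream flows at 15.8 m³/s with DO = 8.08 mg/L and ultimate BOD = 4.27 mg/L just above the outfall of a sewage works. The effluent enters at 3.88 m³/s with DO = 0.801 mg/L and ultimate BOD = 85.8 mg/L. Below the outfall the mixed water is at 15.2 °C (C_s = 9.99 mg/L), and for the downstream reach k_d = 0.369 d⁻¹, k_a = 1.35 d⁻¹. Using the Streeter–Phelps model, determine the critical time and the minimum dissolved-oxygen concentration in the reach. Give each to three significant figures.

t_c ≈ 0.736 d; minimum DO ≈ 5.75 mg/L

Mixed DO = (15.8×8.08 + 3.88×0.801)/(15.8+3.88) = 130.8/19.68 = 6.645 mg/L.
Mixed L₀ = (15.8×4.27 + 3.88×85.8)/(19.68) = 400.4/19.68 = 20.34 mg/L.
Initial deficit D₀ = C_s − DO₀ = 9.99 − 6.645 = 3.345 mg/L.
t_c = (1/0.9810) ln[(1.35/0.369)(1 − 3.345×0.9810/(0.369×20.34))] = 1.019 × ln(2.059) = 0.7363 d.
D_c = (0.369/1.35) × 20.34 × e^(−0.369×0.7363) = 0.2733 × 20.34 × 0.7621 = 4.238 mg/L.
Minimum DO = 9.99 − 4.238 = 5.752 mg/L.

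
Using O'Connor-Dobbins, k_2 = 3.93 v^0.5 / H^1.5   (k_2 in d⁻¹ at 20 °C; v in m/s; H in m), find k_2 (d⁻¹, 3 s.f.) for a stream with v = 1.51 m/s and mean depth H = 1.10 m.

k_2 ≈ 4.19 d⁻¹

k_2 = 3.93 × 1.51^0.5 / 1.10^1.5 = 3.93 × 1.229 / 1.154 = 4.186 d⁻¹.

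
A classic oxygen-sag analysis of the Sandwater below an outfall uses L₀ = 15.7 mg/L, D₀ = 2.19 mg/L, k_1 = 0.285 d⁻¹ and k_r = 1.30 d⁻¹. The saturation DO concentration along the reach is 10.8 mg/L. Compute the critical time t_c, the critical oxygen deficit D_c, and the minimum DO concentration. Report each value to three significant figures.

At the critical point dD/dt = 0, so k_1 L₀ e^(−k_1 t) = k_r D. Substituting D(t) from the Streeter–Phelps equation and solving for t gives
t_c = ln[(k_r/k_1)(1 − D₀(k_r−k_1)/(k_1 L₀))] / (k_r−k_1).
Here k_r−k_1 = 1.015 d⁻¹ and 1 − D₀(k_r−k_1)/(k_1 L₀) = 1 − 2.19×1.015/(0.285×15.7) = 0.5032, so
t_c = ln(4.561 × 0.5032) / 1.015 = 0.8309 / 1.015 = 0.8186 d.
D_c = (k_1/k_r) L₀ e^(−k_1 t_c) = (0.285/1.30) × 15.7 × e^(−0.285×0.8186) = 0.2192 × 15.7 × 0.7919 = 2.726 mg/L.
Minimum DO = C_s − D_c = 10.8 − 2.726 = 8.074 mg/L.

t_c ≈ 0.819 d; D_c ≈ 2.73 mg/L; min DO ≈ 8.07 mg/L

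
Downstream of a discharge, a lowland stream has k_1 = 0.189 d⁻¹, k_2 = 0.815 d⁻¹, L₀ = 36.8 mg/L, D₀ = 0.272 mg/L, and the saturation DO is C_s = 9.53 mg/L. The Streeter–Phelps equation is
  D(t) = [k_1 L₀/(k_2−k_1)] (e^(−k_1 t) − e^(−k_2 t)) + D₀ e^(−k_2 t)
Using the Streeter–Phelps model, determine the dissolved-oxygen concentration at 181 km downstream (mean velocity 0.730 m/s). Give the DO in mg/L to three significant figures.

DO ≈ 4.12 mg/L

Travel time t = x/v = 181 km / (0.730 m/s) = 181000 m / 0.730 m/s = 247900 s = 2.870 d.
k_1 L₀/(k_2−k_1) = 0.189×36.8/(0.815−0.189) = 6.955/0.6260 = 11.11 mg/L.
e^(−k_1 t) = e^(−0.189×2.870) = 0.5814; e^(−k_2 t) = e^(−0.815×2.870) = 0.09644.
D = 11.11 × (0.5814 − 0.09644) + 0.272 × 0.09644 = 5.388 + 0.02623 = 5.414 mg/L.
DO = C_s − D = 9.53 − 5.414 = 4.116 mg/L.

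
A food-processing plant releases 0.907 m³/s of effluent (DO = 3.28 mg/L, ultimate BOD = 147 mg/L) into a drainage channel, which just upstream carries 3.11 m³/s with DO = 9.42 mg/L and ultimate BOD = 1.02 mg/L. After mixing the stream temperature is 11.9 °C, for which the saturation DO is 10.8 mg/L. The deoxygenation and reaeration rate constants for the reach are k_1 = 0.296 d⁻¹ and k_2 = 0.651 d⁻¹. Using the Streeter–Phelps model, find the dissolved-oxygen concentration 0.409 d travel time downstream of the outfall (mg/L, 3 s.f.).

Mixed DO = (3.11×9.42 + 0.907×3.28)/(3.11+0.907) = 32.27/4.017 = 8.034 mg/L.
Mixed L₀ = (3.11×1.02 + 0.907×147)/(4.017) = 136.5/4.017 = 33.98 mg/L.
Initial deficit D₀ = C_s − DO₀ = 10.8 − 8.034 = 2.766 mg/L.
D(0.409) = [0.296×33.98/(0.651−0.296)](e^(−0.296×0.409) − e^(−0.651×0.409)) + 2.766 e^(−0.651×0.409)
= 28.33 × (0.8860 − 0.7662) + 2.766 × 0.7662 = 5.512 mg/L.
DO = 10.8 − 5.512 = 5.288 mg/L.

DO ≈ 5.29 mg/L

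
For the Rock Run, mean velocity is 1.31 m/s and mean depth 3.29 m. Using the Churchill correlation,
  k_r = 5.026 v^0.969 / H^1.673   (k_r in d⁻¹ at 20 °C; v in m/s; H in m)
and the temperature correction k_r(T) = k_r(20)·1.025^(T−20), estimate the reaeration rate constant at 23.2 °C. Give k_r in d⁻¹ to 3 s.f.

k_r ≈ 0.964 d⁻¹

k_r(20) = 5.026 × 1.31^0.969 / 3.29^1.673 = 5.026 × 1.299 / 7.333 = 0.8904 d⁻¹.
k_r(23.2) = 0.8904 × 1.025^(23.2−20) = 0.8904 × 1.082 = 0.9636 d⁻¹.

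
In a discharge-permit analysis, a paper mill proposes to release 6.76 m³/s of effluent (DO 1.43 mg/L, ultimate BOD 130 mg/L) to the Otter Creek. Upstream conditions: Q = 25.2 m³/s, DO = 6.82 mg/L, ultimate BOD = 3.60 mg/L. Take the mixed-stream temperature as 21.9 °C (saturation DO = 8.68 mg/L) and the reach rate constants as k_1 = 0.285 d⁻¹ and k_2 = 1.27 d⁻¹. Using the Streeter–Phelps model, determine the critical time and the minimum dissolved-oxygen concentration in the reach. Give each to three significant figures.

Mixed DO = (25.2×6.82 + 6.76×1.43)/(25.2+6.76) = 181.5/31.96 = 5.680 mg/L.
Mixed L₀ = (25.2×3.60 + 6.76×130)/(31.96) = 969.5/31.96 = 30.34 mg/L.
Initial deficit D₀ = C_s − DO₀ = 8.68 − 5.680 = 3.000 mg/L.
t_c = (1/0.9850) ln[(1.27/0.285)(1 − 3.000×0.9850/(0.285×30.34))] = 1.015 × ln(2.933) = 1.092 d.
D_c = (0.285/1.27) × 30.34 × e^(−0.285×1.092) = 0.2244 × 30.34 × 0.7325 = 4.986 mg/L.
Minimum DO = 8.68 − 4.986 = 3.694 mg/L.

t_c ≈ 1.09 d; minimum DO ≈ 3.69 mg/L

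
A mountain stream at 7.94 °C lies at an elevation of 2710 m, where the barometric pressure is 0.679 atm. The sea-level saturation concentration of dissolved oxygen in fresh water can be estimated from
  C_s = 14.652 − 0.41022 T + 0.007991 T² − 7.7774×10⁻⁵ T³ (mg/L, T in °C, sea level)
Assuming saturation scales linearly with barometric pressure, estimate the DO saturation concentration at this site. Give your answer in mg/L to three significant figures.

C_s ≈ 8.05 mg/L

At sea level: C_s = 14.652 − 0.41022×7.94 + 0.007991×7.94² − 7.7774×10⁻⁵×7.94³ = 11.86 mg/L.
Pressure correction: C_s' = 11.86 × 0.679 = 8.053 mg/L.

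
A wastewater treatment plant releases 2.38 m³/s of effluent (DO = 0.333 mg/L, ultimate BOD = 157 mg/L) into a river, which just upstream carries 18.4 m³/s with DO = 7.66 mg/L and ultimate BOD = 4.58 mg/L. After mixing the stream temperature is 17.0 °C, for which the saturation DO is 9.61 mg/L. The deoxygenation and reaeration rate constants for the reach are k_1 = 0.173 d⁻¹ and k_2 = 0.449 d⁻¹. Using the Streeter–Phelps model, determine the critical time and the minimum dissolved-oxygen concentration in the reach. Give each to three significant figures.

Mixed DO = (18.4×7.66 + 2.38×0.333)/(18.4+2.38) = 141.7/20.78 = 6.821 mg/L.
Mixed L₀ = (18.4×4.58 + 2.38×157)/(20.78) = 457.9/20.78 = 22.04 mg/L.
Initial deficit D₀ = C_s − DO₀ = 9.61 − 6.821 = 2.789 mg/L.
t_c = (1/0.2760) ln[(0.449/0.173)(1 − 2.789×0.2760/(0.173×22.04))] = 3.623 × ln(2.071) = 2.638 d.
D_c = (0.173/0.449) × 22.04 × e^(−0.173×2.638) = 0.3853 × 22.04 × 0.6335 = 5.379 mg/L.
Minimum DO = 9.61 − 5.379 = 4.231 mg/L.

t_c ≈ 2.64 d; minimum DO ≈ 4.23 mg/L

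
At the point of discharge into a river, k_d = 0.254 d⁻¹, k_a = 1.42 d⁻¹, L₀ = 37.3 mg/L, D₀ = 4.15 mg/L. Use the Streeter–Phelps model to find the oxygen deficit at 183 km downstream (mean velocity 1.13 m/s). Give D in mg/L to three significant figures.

Travel time t = x/v = 183 km / (1.13 m/s) = 183000 m / 1.13 m/s = 161900 s = 1.874 d.
k_d L₀/(k_a−k_d) = 0.254×37.3/(1.42−0.254) = 9.474/1.166 = 8.125 mg/L.
e^(−k_d t) = e^(−0.254×1.874) = 0.6212; e^(−k_a t) = e^(−1.42×1.874) = 0.06983.
D = 8.125 × (0.6212 − 0.06983) + 4.15 × 0.06983 = 4.480 + 0.2898 = 4.770 mg/L.

D ≈ 4.77 mg/L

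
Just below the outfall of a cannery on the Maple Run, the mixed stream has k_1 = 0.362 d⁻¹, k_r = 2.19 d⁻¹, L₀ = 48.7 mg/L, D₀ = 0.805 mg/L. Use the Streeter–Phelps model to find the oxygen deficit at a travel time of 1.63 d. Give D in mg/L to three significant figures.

k_1 L₀/(k_r−k_1) = 0.362×48.7/(2.19−0.362) = 17.63/1.828 = 9.644 mg/L.
e^(−k_1 t) = e^(−0.362×1.630) = 0.5543; e^(−k_r t) = e^(−2.19×1.630) = 0.02816.
D = 9.644 × (0.5543 − 0.02816) + 0.805 × 0.02816 = 5.074 + 0.02267 = 5.097 mg/L.

D ≈ 5.10 mg/L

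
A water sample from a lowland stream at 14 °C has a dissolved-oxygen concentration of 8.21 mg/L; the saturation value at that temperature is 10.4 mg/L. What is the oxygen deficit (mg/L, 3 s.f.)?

D ≈ 2.19 mg/L

D = C_s − C = 10.4 − 8.21 = 2.19 mg/L.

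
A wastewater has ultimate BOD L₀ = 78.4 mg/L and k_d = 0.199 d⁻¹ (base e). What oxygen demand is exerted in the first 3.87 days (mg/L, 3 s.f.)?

y ≈ 42.1 mg/L

y_t = L₀(1 − e^(−k_d t)) = 78.4 × (1 − e^(−0.199×3.87))
= 78.4 × (1 − 0.4630) = 78.4 × 0.5370 = 42.10 mg/L.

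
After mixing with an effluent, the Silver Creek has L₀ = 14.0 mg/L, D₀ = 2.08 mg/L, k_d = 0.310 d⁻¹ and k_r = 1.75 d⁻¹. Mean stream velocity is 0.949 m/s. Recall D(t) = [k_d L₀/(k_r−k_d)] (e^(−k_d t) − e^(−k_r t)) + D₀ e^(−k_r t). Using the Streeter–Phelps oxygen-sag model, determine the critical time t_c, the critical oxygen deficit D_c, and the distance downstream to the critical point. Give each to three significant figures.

At the critical point dD/dt = 0, so k_d L₀ e^(−k_d t) = k_r D. Substituting D(t) from the Streeter–Phelps equation and solving for t gives
t_c = ln[(k_r/k_d)(1 − D₀(k_r−k_d)/(k_d L₀))] / (k_r−k_d).
Here k_r−k_d = 1.440 d⁻¹ and 1 − D₀(k_r−k_d)/(k_d L₀) = 1 − 2.08×1.440/(0.310×14.0) = 0.3099, so
t_c = ln(5.645 × 0.3099) / 1.440 = 0.5592 / 1.440 = 0.3883 d.
L(t_c) = L₀ e^(−k_d t_c) = 14.0 × 0.8866 = 12.41 mg/L, and at the critical point k_r D_c = k_d L, so D_c = (0.310/1.75) × 12.41 = 2.199 mg/L.
x_c = v t_c = 0.949 m/s × 0.3883 d × 86400 s/d = 31840 m ≈ 31.8 km.

t_c ≈ 0.388 d; D_c ≈ 2.20 mg/L; x_c ≈ 31.8 km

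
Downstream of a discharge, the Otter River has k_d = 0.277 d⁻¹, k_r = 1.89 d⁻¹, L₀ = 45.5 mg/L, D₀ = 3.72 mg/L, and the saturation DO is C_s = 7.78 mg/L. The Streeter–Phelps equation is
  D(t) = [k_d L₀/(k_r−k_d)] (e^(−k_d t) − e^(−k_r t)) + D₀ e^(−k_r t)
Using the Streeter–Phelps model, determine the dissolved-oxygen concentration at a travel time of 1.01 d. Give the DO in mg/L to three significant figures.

DO ≈ 2.48 mg/L

k_d L₀/(k_r−k_d) = 0.277×45.5/(1.89−0.277) = 12.60/1.613 = 7.814 mg/L.
e^(−k_d t) = e^(−0.277×1.010) = 0.7560; e^(−k_r t) = e^(−1.89×1.010) = 0.1482.
D = 7.814 × (0.7560 − 0.1482) + 3.72 × 0.1482 = 4.748 + 0.5515 = 5.300 mg/L.
DO = C_s − D = 7.78 − 5.300 = 2.480 mg/L.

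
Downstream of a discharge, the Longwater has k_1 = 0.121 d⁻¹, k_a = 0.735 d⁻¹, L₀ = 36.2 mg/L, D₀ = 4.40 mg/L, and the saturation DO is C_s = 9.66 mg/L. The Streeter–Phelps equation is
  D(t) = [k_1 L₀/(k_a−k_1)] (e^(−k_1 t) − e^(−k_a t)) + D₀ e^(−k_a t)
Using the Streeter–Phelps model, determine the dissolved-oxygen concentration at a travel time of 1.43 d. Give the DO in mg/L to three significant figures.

DO ≈ 4.62 mg/L

k_1 L₀/(k_a−k_1) = 0.121×36.2/(0.735−0.121) = 4.380/0.6140 = 7.134 mg/L.
e^(−k_1 t) = e^(−0.121×1.430) = 0.8411; e^(−k_a t) = e^(−0.735×1.430) = 0.3496.
D = 7.134 × (0.8411 − 0.3496) + 4.40 × 0.3496 = 3.507 + 1.538 = 5.045 mg/L.
DO = C_s − D = 9.66 − 5.045 = 4.615 mg/L.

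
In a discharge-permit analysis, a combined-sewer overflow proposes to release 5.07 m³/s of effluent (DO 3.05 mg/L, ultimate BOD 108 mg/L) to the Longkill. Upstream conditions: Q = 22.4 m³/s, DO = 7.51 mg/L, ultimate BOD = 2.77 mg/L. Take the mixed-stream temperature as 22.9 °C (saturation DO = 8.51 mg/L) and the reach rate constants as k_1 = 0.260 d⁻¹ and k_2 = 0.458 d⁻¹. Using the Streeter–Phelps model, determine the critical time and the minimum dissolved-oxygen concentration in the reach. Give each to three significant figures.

t_c ≈ 2.53 d; minimum DO ≈ 1.99 mg/L

Mixed DO = (22.4×7.51 + 5.07×3.05)/(22.4+5.07) = 183.7/27.47 = 6.687 mg/L.
Mixed L₀ = (22.4×2.77 + 5.07×108)/(27.47) = 609.6/27.47 = 22.19 mg/L.
Initial deficit D₀ = C_s − DO₀ = 8.51 − 6.687 = 1.823 mg/L.
t_c = (1/0.1980) ln[(0.458/0.260)(1 − 1.823×0.1980/(0.260×22.19))] = 5.051 × ln(1.651) = 2.533 d.
D_c = (0.260/0.458) × 22.19 × e^(−0.260×2.533) = 0.5677 × 22.19 × 0.5176 = 6.520 mg/L.
Minimum DO = 8.51 − 6.520 = 1.990 mg/L.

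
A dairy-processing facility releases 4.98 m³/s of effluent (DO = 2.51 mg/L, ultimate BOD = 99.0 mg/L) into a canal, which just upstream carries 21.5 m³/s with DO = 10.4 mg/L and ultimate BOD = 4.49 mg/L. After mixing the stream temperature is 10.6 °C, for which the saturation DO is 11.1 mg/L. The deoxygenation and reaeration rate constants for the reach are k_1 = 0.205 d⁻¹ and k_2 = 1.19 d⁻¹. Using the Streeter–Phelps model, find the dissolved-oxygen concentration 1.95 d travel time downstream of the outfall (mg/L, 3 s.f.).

DO ≈ 8.23 mg/L

Mixed DO = (21.5×10.4 + 4.98×2.51)/(21.5+4.98) = 236.1/26.48 = 8.916 mg/L.
Mixed L₀ = (21.5×4.49 + 4.98×99.0)/(26.48) = 589.6/26.48 = 22.26 mg/L.
Initial deficit D₀ = C_s − DO₀ = 11.1 − 8.916 = 2.184 mg/L.
D(1.95) = [0.205×22.26/(1.19−0.205)](e^(−0.205×1.95) − e^(−1.19×1.95)) + 2.184 e^(−1.19×1.95)
= 4.634 × (0.6705 − 0.09822) + 2.184 × 0.09822 = 2.866 mg/L.
DO = 11.1 − 2.866 = 8.234 mg/L.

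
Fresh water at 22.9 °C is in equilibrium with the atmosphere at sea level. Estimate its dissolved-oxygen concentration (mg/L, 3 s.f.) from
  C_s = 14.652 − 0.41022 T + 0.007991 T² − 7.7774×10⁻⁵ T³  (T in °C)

C_s = 14.652 − 0.41022×22.9 + 0.007991×22.9² − 7.7774×10⁻⁵×22.9³ = 8.515 mg/L.

C_s ≈ 8.51 mg/L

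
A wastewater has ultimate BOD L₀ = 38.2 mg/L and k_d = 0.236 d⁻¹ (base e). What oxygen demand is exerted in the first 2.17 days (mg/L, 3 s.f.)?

y ≈ 15.3 mg/L

y_t = L₀(1 − e^(−k_d t)) = 38.2 × (1 − e^(−0.236×2.17))
= 38.2 × (1 − 0.5992) = 38.2 × 0.4008 = 15.31 mg/L.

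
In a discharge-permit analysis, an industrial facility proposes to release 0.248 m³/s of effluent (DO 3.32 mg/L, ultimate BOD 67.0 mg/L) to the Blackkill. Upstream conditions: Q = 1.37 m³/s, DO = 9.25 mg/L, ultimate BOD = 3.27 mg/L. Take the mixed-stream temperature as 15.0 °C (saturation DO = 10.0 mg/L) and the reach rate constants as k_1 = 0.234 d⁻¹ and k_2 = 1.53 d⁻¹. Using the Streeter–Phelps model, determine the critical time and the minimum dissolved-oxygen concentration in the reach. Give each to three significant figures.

t_c ≈ 0.508 d; minimum DO ≈ 8.23 mg/L

Mixed DO = (1.37×9.25 + 0.248×3.32)/(1.37+0.248) = 13.50/1.618 = 8.341 mg/L.
Mixed L₀ = (1.37×3.27 + 0.248×67.0)/(1.618) = 21.10/1.618 = 13.04 mg/L.
Initial deficit D₀ = C_s − DO₀ = 10.0 − 8.341 = 1.659 mg/L.
t_c = (1/1.296) ln[(1.53/0.234)(1 − 1.659×1.296/(0.234×13.04))] = 0.7716 × ln(1.931) = 0.5077 d.
D_c = (0.234/1.53) × 13.04 × e^(−0.234×0.5077) = 0.1529 × 13.04 × 0.8880 = 1.771 mg/L.
Minimum DO = 10.0 − 1.771 = 8.229 mg/L.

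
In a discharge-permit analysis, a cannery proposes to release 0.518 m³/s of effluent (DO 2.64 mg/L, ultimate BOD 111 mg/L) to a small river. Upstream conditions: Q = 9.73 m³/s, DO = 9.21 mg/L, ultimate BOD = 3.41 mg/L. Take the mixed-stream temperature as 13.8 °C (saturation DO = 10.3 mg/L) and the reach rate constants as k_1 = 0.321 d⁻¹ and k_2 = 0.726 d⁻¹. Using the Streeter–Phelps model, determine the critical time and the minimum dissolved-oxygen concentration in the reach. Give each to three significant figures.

t_c ≈ 1.46 d; minimum DO ≈ 7.85 mg/L

Mixed DO = (9.73×9.21 + 0.518×2.64)/(9.73+0.518) = 90.98/10.25 = 8.878 mg/L.
Mixed L₀ = (9.73×3.41 + 0.518×111)/(10.25) = 90.68/10.25 = 8.848 mg/L.
Initial deficit D₀ = C_s − DO₀ = 10.3 − 8.878 = 1.422 mg/L.
t_c = (1/0.4050) ln[(0.726/0.321)(1 − 1.422×0.4050/(0.321×8.848))] = 2.469 × ln(1.803) = 1.456 d.
D_c = (0.321/0.726) × 8.848 × e^(−0.321×1.456) = 0.4421 × 8.848 × 0.6267 = 2.452 mg/L.
Minimum DO = 10.3 − 2.452 = 7.848 mg/L.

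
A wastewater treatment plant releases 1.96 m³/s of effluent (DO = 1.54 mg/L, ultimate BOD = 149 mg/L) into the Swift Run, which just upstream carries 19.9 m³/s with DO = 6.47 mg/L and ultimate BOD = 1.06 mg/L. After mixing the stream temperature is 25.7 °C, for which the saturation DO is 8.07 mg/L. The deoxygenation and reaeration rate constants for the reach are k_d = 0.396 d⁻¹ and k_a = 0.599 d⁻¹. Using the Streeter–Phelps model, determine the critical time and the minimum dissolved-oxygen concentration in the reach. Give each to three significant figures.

Mixed DO = (19.9×6.47 + 1.96×1.54)/(19.9+1.96) = 131.8/21.86 = 6.028 mg/L.
Mixed L₀ = (19.9×1.06 + 1.96×149)/(21.86) = 313.1/21.86 = 14.32 mg/L.
Initial deficit D₀ = C_s − DO₀ = 8.07 − 6.028 = 2.042 mg/L.
t_c = (1/0.2030) ln[(0.599/0.396)(1 − 2.042×0.2030/(0.396×14.32))] = 4.926 × ln(1.402) = 1.665 d.
D_c = (0.396/0.599) × 14.32 × e^(−0.396×1.665) = 0.6611 × 14.32 × 0.5172 = 4.898 mg/L.
Minimum DO = 8.07 − 4.898 = 3.172 mg/L.

t_c ≈ 1.66 d; minimum DO ≈ 3.17 mg/L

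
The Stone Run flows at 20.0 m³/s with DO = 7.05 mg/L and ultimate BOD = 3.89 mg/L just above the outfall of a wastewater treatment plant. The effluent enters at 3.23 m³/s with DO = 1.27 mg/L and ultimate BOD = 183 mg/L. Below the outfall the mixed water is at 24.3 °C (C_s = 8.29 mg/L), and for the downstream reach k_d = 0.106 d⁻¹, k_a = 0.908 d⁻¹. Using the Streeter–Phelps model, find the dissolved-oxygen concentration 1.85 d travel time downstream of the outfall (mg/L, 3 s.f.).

DO ≈ 5.49 mg/L

Mixed DO = (20.0×7.05 + 3.23×1.27)/(20.0+3.23) = 145.1/23.23 = 6.246 mg/L.
Mixed L₀ = (20.0×3.89 + 3.23×183)/(23.23) = 668.9/23.23 = 28.79 mg/L.
Initial deficit D₀ = C_s − DO₀ = 8.29 − 6.246 = 2.044 mg/L.
D(1.85) = [0.106×28.79/(0.908−0.106)](e^(−0.106×1.85) − e^(−0.908×1.85)) + 2.044 e^(−0.908×1.85)
= 3.806 × (0.8219 − 0.1864) + 2.044 × 0.1864 = 2.800 mg/L.
DO = 8.29 − 2.800 = 5.490 mg/L.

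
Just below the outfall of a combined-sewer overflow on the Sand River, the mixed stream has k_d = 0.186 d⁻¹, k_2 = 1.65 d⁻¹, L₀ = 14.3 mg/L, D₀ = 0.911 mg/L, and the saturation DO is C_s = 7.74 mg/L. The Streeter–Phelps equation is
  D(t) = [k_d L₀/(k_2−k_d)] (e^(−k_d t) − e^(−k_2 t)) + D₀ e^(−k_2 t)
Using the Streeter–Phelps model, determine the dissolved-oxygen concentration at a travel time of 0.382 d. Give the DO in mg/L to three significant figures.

k_d L₀/(k_2−k_d) = 0.186×14.3/(1.65−0.186) = 2.660/1.464 = 1.817 mg/L.
e^(−k_d t) = e^(−0.186×0.3820) = 0.9314; e^(−k_2 t) = e^(−1.65×0.3820) = 0.5324.
D = 1.817 × (0.9314 − 0.5324) + 0.911 × 0.5324 = 0.7249 + 0.4850 = 1.210 mg/L.
DO = C_s − D = 7.74 − 1.210 = 6.530 mg/L.

DO ≈ 6.53 mg/L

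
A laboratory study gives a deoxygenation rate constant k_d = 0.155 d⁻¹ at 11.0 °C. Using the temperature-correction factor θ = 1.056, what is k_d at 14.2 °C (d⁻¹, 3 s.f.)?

k_d(T₂) = k_d(T₁) · θ^(T₂−T₁) = 0.155 × 1.056^(14.2−11.0)
= 0.155 × 1.056^3.20 = 0.155 × 1.190 = 0.1845 d⁻¹.

k_d ≈ 0.185 d⁻¹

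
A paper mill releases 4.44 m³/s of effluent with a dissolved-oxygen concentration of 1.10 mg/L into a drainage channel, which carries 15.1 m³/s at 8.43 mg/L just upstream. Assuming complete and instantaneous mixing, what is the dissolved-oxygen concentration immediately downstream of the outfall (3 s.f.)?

6.76 mg/L

Flow-weighted mixing: C = (Q_r C_r + Q_w C_w)/(Q_r + Q_w)
= (15.1×8.43 + 4.44×1.10)/(15.1 + 4.44) = 132.2/19.54 = 6.764 mg/L.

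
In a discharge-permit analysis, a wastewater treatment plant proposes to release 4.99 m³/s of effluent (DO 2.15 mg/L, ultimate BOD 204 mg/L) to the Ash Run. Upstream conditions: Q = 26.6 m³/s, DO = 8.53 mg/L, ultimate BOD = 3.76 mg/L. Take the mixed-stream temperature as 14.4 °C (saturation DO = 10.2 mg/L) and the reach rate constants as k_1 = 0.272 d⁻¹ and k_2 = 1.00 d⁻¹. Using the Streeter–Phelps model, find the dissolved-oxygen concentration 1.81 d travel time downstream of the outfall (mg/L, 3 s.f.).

Mixed DO = (26.6×8.53 + 4.99×2.15)/(26.6+4.99) = 237.6/31.59 = 7.522 mg/L.
Mixed L₀ = (26.6×3.76 + 4.99×204)/(31.59) = 1118/31.59 = 35.39 mg/L.
Initial deficit D₀ = C_s − DO₀ = 10.2 − 7.522 = 2.678 mg/L.
D(1.81) = [0.272×35.39/(1.00−0.272)](e^(−0.272×1.81) − e^(−1.00×1.81)) + 2.678 e^(−1.00×1.81)
= 13.22 × (0.6112 − 0.1637) + 2.678 × 0.1637 = 6.356 mg/L.
DO = 10.2 − 6.356 = 3.844 mg/L.

DO ≈ 3.84 mg/L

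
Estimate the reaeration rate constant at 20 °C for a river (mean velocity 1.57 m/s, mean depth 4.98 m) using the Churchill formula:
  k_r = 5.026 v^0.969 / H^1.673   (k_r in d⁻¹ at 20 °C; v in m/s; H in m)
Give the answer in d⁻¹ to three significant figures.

k_r ≈ 0.530 d⁻¹

k_r = 5.026 × 1.57^0.969 / 4.98^1.673 = 5.026 × 1.548 / 14.67 = 0.5304 d⁻¹.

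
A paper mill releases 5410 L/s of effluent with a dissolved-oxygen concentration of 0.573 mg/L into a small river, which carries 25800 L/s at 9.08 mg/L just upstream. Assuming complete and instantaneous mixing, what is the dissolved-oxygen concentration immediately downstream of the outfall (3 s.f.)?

7.61 mg/L

Flow-weighted mixing: C = (Q_r C_r + Q_w C_w)/(Q_r + Q_w)
= (25800×9.08 + 5410×0.573)/(25800 + 5410) = 237400/31210 = 7.605 mg/L.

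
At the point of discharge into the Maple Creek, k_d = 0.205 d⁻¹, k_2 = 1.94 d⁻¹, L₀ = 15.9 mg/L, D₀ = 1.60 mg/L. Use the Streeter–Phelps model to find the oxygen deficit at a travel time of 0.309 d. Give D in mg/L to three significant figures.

k_d L₀/(k_2−k_d) = 0.205×15.9/(1.94−0.205) = 3.260/1.735 = 1.879 mg/L.
e^(−k_d t) = e^(−0.205×0.3090) = 0.9386; e^(−k_2 t) = e^(−1.94×0.3090) = 0.5491.
D = 1.879 × (0.9386 − 0.5491) + 1.60 × 0.5491 = 0.7318 + 0.8786 = 1.610 mg/L.

D ≈ 1.61 mg/L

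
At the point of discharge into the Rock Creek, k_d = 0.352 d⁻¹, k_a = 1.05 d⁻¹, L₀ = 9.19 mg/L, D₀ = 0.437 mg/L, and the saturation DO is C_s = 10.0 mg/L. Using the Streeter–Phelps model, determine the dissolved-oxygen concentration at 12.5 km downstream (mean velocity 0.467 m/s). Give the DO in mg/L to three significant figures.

Travel time t = x/v = 12.5 km / (0.467 m/s) = 12500 m / 0.467 m/s = 26770 s = 0.3098 d.
k_d L₀/(k_a−k_d) = 0.352×9.19/(1.05−0.352) = 3.235/0.6980 = 4.634 mg/L.
e^(−k_d t) = e^(−0.352×0.3098) = 0.8967; e^(−k_a t) = e^(−1.05×0.3098) = 0.7223.
D = 4.634 × (0.8967 − 0.7223) + 0.437 × 0.7223 = 0.8081 + 0.3157 = 1.124 mg/L.
DO = C_s − D = 10.0 − 1.124 = 8.876 mg/L.

DO ≈ 8.88 mg/L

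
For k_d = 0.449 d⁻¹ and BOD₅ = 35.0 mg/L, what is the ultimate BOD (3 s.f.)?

BOD₅ = L₀(1 − e^(−5k_d)) ⇒ L₀ = BOD₅ / (1 − e^(−5×0.449))
= 35.0 / (1 − 0.1059) = 35.0 / 0.8941 = 39.15 mg/L.

L₀ ≈ 39.1 mg/L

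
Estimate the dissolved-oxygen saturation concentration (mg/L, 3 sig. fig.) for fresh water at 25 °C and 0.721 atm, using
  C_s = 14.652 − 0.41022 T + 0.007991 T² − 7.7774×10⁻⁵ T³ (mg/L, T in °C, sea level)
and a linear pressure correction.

At sea level: C_s = 14.652 − 0.41022×25 + 0.007991×25² − 7.7774×10⁻⁵×25³ = 8.176 mg/L.
Pressure correction: C_s' = 8.176 × 0.721 = 5.895 mg/L.

C_s ≈ 5.89 mg/L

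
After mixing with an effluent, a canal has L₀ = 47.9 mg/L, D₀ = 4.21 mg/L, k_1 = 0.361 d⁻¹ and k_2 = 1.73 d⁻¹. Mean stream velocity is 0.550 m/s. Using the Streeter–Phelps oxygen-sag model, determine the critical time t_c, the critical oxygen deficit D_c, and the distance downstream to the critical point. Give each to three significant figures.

With k_2/k_1 = 4.792 and 1 − D₀(k_2−k_1)/(k_1 L₀) = 0.6667,
t_c = ln(4.792 × 0.6667) / (1.73 − 0.361) = ln(3.195) / 1.369 = 1.162/1.369 = 0.8485 d.
L(t_c) = L₀ e^(−k_1 t_c) = 47.9 × 0.7362 = 35.26 mg/L, and at the critical point k_2 D_c = k_1 L, so D_c = (0.361/1.73) × 35.26 = 7.358 mg/L.
x_c = v t_c = 0.550 m/s × 0.8485 d × 86400 s/d = 40320 m ≈ 40.3 km.

t_c ≈ 0.848 d; D_c ≈ 7.36 mg/L; x_c ≈ 40.3 km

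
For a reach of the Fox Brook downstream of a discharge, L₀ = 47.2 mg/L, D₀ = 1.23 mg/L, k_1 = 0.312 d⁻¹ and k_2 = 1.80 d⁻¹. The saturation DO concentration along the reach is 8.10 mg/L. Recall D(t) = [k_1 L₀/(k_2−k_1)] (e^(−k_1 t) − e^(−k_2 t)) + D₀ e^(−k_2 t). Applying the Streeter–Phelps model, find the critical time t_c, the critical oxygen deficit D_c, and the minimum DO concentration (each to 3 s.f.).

t_c ≈ 1.09 d; D_c ≈ 5.83 mg/L; min DO ≈ 2.27 mg/L

t_c = [1/(k_2−k_1)] ln[(k_2/k_1)(1 − D₀(k_2−k_1)/(k_1 L₀))]
= [1/(1.80−0.312)] ln[(1.80/0.312)(1 − 1.23×1.488/(0.312×47.2))]
= (1/1.488) ln[5.769 × 0.8757] = 0.6720 × ln(5.052) = 0.6720 × 1.620 = 1.089 d.
D_c = (k_1/k_2) L₀ e^(−k_1 t_c) = (0.312/1.80) × 47.2 × e^(−0.312×1.089) = 0.1733 × 47.2 × 0.7120 = 5.825 mg/L.
Minimum DO = C_s − D_c = 8.10 − 5.825 = 2.275 mg/L.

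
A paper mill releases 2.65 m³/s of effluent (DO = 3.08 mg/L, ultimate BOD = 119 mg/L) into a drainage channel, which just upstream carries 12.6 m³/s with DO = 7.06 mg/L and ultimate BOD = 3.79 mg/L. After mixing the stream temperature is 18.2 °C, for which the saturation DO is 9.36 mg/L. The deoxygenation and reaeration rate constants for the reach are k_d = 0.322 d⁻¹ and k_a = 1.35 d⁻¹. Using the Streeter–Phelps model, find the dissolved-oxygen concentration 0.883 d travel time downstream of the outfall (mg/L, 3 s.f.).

DO ≈ 5.10 mg/L

Mixed DO = (12.6×7.06 + 2.65×3.08)/(12.6+2.65) = 97.12/15.25 = 6.368 mg/L.
Mixed L₀ = (12.6×3.79 + 2.65×119)/(15.25) = 363.1/15.25 = 23.81 mg/L.
Initial deficit D₀ = C_s − DO₀ = 9.36 − 6.368 = 2.992 mg/L.
D(0.883) = [0.322×23.81/(1.35−0.322)](e^(−0.322×0.883) − e^(−1.35×0.883)) + 2.992 e^(−1.35×0.883)
= 7.458 × (0.7525 − 0.3036) + 2.992 × 0.3036 = 4.256 mg/L.
DO = 9.36 − 4.256 = 5.104 mg/L.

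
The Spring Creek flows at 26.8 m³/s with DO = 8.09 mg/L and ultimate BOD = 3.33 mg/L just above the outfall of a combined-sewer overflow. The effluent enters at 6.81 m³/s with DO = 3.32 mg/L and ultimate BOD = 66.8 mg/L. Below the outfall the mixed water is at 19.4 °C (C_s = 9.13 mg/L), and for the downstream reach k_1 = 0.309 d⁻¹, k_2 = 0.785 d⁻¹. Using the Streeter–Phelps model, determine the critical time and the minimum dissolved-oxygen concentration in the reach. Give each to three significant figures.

t_c ≈ 1.51 d; minimum DO ≈ 5.14 mg/L

Mixed DO = (26.8×8.09 + 6.81×3.32)/(26.8+6.81) = 239.4/33.61 = 7.124 mg/L.
Mixed L₀ = (26.8×3.33 + 6.81×66.8)/(33.61) = 544.2/33.61 = 16.19 mg/L.
Initial deficit D₀ = C_s − DO₀ = 9.13 − 7.124 = 2.006 mg/L.
t_c = (1/0.4760) ln[(0.785/0.309)(1 − 2.006×0.4760/(0.309×16.19))] = 2.101 × ln(2.055) = 1.514 d.
D_c = (0.309/0.785) × 16.19 × e^(−0.309×1.514) = 0.3936 × 16.19 × 0.6264 = 3.992 mg/L.
Minimum DO = 9.13 − 3.992 = 5.138 mg/L.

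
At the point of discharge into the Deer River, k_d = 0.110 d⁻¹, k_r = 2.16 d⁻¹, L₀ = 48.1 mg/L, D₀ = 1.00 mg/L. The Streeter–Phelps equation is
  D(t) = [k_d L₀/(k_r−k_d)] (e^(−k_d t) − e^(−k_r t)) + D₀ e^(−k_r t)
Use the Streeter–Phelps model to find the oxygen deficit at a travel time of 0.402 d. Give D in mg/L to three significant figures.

k_d L₀/(k_r−k_d) = 0.110×48.1/(2.16−0.110) = 5.291/2.050 = 2.581 mg/L.
e^(−k_d t) = e^(−0.110×0.4020) = 0.9567; e^(−k_r t) = e^(−2.16×0.4020) = 0.4197.
D = 2.581 × (0.9567 − 0.4197) + 1.00 × 0.4197 = 1.386 + 0.4197 = 1.806 mg/L.

D ≈ 1.81 mg/L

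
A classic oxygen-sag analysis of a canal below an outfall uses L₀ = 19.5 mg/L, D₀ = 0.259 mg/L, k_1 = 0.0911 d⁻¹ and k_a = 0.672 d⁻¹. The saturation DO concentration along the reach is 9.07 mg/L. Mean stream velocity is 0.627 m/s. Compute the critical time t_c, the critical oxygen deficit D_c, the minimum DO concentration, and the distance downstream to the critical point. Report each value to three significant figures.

t_c = [1/(k_a−k_1)] ln[(k_a/k_1)(1 − D₀(k_a−k_1)/(k_1 L₀))]
= [1/(0.672−0.0911)] ln[(0.672/0.0911)(1 − 0.259×0.5809/(0.0911×19.5))]
= (1/0.5809) ln[7.377 × 0.9153] = 1.721 × ln(6.752) = 1.721 × 1.910 = 3.288 d.
D_c = (k_1/k_a) L₀ e^(−k_1 t_c) = (0.0911/0.672) × 19.5 × e^(−0.0911×3.288) = 0.1356 × 19.5 × 0.7412 = 1.959 mg/L.
Minimum DO = C_s − D_c = 9.07 − 1.959 = 7.111 mg/L.
x_c = v t_c = 0.627 m/s × 3.288 d × 86400 s/d = 178100 m ≈ 178 km.

t_c ≈ 3.29 d; D_c ≈ 1.96 mg/L; min DO ≈ 7.11 mg/L; x_c ≈ 178 km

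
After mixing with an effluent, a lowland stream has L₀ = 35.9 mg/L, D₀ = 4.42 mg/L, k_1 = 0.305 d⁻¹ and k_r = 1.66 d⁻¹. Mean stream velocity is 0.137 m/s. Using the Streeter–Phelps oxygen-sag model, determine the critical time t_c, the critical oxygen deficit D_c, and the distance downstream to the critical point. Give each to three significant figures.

t_c ≈ 0.666 d; D_c ≈ 5.38 mg/L; x_c ≈ 7.88 km

With k_r/k_1 = 5.443 and 1 − D₀(k_r−k_1)/(k_1 L₀) = 0.4530,
t_c = ln(5.443 × 0.4530) / (1.66 − 0.305) = ln(2.466) / 1.355 = 0.9025/1.355 = 0.6660 d.
D_c = (k_1/k_r) L₀ e^(−k_1 t_c) = (0.305/1.66) × 35.9 × e^(−0.305×0.6660) = 0.1837 × 35.9 × 0.8162 = 5.384 mg/L.
x_c = v t_c = 0.137 m/s × 0.6660 d × 86400 s/d = 7884 m ≈ 7.88 km.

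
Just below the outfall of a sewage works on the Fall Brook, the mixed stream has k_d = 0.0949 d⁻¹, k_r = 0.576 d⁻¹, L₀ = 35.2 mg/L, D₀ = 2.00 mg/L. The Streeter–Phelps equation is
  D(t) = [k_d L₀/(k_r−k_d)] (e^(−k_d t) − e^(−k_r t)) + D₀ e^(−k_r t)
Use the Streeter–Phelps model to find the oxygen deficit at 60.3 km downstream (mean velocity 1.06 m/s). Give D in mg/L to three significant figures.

Travel time t = x/v = 60.3 km / (1.06 m/s) = 60300 m / 1.06 m/s = 56890 s = 0.6584 d.
k_d L₀/(k_r−k_d) = 0.0949×35.2/(0.576−0.0949) = 3.340/0.4811 = 6.943 mg/L.
e^(−k_d t) = e^(−0.0949×0.6584) = 0.9394; e^(−k_r t) = e^(−0.576×0.6584) = 0.6844.
D = 6.943 × (0.9394 − 0.6844) + 2.00 × 0.6844 = 1.771 + 1.369 = 3.140 mg/L.

D ≈ 3.14 mg/L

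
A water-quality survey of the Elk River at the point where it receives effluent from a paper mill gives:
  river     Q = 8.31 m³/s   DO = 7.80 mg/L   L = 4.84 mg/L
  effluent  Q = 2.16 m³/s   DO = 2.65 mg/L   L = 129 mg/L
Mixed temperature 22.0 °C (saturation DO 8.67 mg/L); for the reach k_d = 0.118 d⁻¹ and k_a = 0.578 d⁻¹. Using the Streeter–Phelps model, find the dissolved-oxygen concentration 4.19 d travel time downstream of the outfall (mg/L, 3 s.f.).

DO ≈ 4.43 mg/L

Mixed DO = (8.31×7.80 + 2.16×2.65)/(8.31+2.16) = 70.54/10.47 = 6.738 mg/L.
Mixed L₀ = (8.31×4.84 + 2.16×129)/(10.47) = 318.9/10.47 = 30.45 mg/L.
Initial deficit D₀ = C_s − DO₀ = 8.67 − 6.738 = 1.932 mg/L.
D(4.19) = [0.118×30.45/(0.578−0.118)](e^(−0.118×4.19) − e^(−0.578×4.19)) + 1.932 e^(−0.578×4.19)
= 7.812 × (0.6099 − 0.08876) + 1.932 × 0.08876 = 4.243 mg/L.
DO = 8.67 − 4.243 = 4.427 mg/L.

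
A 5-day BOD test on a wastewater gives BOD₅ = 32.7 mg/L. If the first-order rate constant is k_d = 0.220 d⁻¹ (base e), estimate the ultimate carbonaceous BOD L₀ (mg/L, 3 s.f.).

BOD₅ = L₀(1 − e^(−5k_d)) ⇒ L₀ = BOD₅ / (1 − e^(−5×0.220))
= 32.7 / (1 − 0.3329) = 32.7 / 0.6671 = 49.02 mg/L.

L₀ ≈ 49.0 mg/L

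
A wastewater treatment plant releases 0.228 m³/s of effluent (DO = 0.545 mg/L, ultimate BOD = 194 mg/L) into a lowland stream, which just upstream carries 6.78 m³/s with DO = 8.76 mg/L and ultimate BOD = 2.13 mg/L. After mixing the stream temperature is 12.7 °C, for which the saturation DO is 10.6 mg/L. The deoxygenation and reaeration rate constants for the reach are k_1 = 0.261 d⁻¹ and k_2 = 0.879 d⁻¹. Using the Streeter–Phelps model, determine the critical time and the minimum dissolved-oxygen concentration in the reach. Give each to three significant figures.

t_c ≈ 0.498 d; minimum DO ≈ 8.42 mg/L

Mixed DO = (6.78×8.76 + 0.228×0.545)/(6.78+0.228) = 59.52/7.008 = 8.493 mg/L.
Mixed L₀ = (6.78×2.13 + 0.228×194)/(7.008) = 58.67/7.008 = 8.372 mg/L.
Initial deficit D₀ = C_s − DO₀ = 10.6 − 8.493 = 2.107 mg/L.
t_c = (1/0.6180) ln[(0.879/0.261)(1 − 2.107×0.6180/(0.261×8.372))] = 1.618 × ln(1.361) = 0.4984 d.
D_c = (0.261/0.879) × 8.372 × e^(−0.261×0.4984) = 0.2969 × 8.372 × 0.8780 = 2.183 mg/L.
Minimum DO = 10.6 − 2.183 = 8.417 mg/L.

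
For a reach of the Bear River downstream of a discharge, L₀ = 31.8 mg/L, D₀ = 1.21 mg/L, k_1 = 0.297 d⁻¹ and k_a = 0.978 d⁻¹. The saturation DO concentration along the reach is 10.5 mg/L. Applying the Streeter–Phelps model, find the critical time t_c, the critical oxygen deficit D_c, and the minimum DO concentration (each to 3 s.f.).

At the critical point dD/dt = 0, so k_1 L₀ e^(−k_1 t) = k_a D. Substituting D(t) from the Streeter–Phelps equation and solving for t gives
t_c = ln[(k_a/k_1)(1 − D₀(k_a−k_1)/(k_1 L₀))] / (k_a−k_1).
Here k_a−k_1 = 0.6810 d⁻¹ and 1 − D₀(k_a−k_1)/(k_1 L₀) = 1 − 1.21×0.6810/(0.297×31.8) = 0.9128, so
t_c = ln(3.293 × 0.9128) / 0.6810 = 1.100 / 0.6810 = 1.616 d.
D_c = (k_1/k_a) L₀ e^(−k_1 t_c) = (0.297/0.978) × 31.8 × e^(−0.297×1.616) = 0.3037 × 31.8 × 0.6188 = 5.976 mg/L.
Minimum DO = C_s − D_c = 10.5 − 5.976 = 4.524 mg/L.

t_c ≈ 1.62 d; D_c ≈ 5.98 mg/L; min DO ≈ 4.52 mg/L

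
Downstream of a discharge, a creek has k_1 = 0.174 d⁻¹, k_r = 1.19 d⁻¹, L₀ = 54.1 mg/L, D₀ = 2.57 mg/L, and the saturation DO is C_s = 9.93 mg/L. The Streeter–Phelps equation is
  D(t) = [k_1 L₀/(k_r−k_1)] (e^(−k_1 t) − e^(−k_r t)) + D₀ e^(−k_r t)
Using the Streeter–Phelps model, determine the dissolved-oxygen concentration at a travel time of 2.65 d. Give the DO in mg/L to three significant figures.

k_1 L₀/(k_r−k_1) = 0.174×54.1/(1.19−0.174) = 9.413/1.016 = 9.265 mg/L.
e^(−k_1 t) = e^(−0.174×2.650) = 0.6306; e^(−k_r t) = e^(−1.19×2.650) = 0.04270.
D = 9.265 × (0.6306 − 0.04270) + 2.57 × 0.04270 = 5.447 + 0.1097 = 5.557 mg/L.
DO = C_s − D = 9.93 − 5.557 = 4.373 mg/L.

DO ≈ 4.37 mg/L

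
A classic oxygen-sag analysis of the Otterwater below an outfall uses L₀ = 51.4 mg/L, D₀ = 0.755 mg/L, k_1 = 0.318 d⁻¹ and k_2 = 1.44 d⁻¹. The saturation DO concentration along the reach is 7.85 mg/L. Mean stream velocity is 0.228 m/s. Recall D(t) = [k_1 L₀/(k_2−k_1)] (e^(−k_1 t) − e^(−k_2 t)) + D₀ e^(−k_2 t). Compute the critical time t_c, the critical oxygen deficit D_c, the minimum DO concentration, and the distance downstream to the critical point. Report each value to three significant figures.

t_c ≈ 1.30 d; D_c ≈ 7.51 mg/L; min DO ≈ 0.339 mg/L; x_c ≈ 25.6 km

At the critical point dD/dt = 0, so k_1 L₀ e^(−k_1 t) = k_2 D. Substituting D(t) from the Streeter–Phelps equation and solving for t gives
t_c = ln[(k_2/k_1)(1 − D₀(k_2−k_1)/(k_1 L₀))] / (k_2−k_1).
Here k_2−k_1 = 1.122 d⁻¹ and 1 − D₀(k_2−k_1)/(k_1 L₀) = 1 − 0.755×1.122/(0.318×51.4) = 0.9482, so
t_c = ln(4.528 × 0.9482) / 1.122 = 1.457 / 1.122 = 1.299 d.
D_c = (k_1/k_2) L₀ e^(−k_1 t_c) = (0.318/1.44) × 51.4 × e^(−0.318×1.299) = 0.2208 × 51.4 × 0.6617 = 7.511 mg/L.
Minimum DO = C_s − D_c = 7.85 − 7.511 = 0.3395 mg/L.
x_c = v t_c = 0.228 m/s × 1.299 d × 86400 s/d = 25580 m ≈ 25.6 km.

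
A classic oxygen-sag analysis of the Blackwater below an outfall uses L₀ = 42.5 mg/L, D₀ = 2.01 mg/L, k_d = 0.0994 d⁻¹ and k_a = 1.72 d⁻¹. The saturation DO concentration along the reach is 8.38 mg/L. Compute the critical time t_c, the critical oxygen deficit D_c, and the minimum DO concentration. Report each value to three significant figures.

t_c ≈ 0.849 d; D_c ≈ 2.26 mg/L; min DO ≈ 6.12 mg/L

t_c = [1/(k_a−k_d)] ln[(k_a/k_d)(1 − D₀(k_a−k_d)/(k_d L₀))]
= [1/(1.72−0.0994)] ln[(1.72/0.0994)(1 − 2.01×1.621/(0.0994×42.5))]
= (1/1.621) ln[17.30 × 0.2289] = 0.6171 × ln(3.961) = 0.6171 × 1.377 = 0.8494 d.
L(t_c) = L₀ e^(−k_d t_c) = 42.5 × 0.9190 = 39.06 mg/L, and at the critical point k_a D_c = k_d L, so D_c = (0.0994/1.72) × 39.06 = 2.257 mg/L.
Minimum DO = C_s − D_c = 8.38 − 2.257 = 6.123 mg/L.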